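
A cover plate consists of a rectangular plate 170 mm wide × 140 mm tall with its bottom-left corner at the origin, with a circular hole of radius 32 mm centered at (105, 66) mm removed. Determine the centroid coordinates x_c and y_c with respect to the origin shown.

x_c = 81.87 mm, y_c = 70.63 mm

plate: A = 170 × 140 = 23800.00, centroid at (85.00, 70.00).
hole: A = −π·32² = -3216.99, centroid at (105.00, 66.00).
ΣA = 20583.01 mm², ΣAx_c = 1685215.96 mm³, ΣAy_c = 1453678.60 mm³.
x_c = 1685215.96/20583.01 = 81.87 mm; y_c = 1453678.60/20583.01 = 70.63 mm.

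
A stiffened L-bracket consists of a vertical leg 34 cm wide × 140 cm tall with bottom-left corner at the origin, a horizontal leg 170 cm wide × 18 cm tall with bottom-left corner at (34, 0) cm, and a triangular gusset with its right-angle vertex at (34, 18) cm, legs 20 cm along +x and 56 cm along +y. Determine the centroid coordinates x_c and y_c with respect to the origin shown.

x_c = 55.83 cm, y_c = 45.50 cm

vertical leg: A = 34 × 140 = 4760.00, centroid at (17.00, 70.00).
horizontal leg: A = 170 × 18 = 3060.00, centroid at (119.00, 9.00).
gusset: A = ½·20·56 = 560.00, centroid at (40.67, 36.67).
ΣA = 8380.00 cm², ΣAx_c = 467833.33 cm³, ΣAy_c = 381273.33 cm³.
x_c = 467833.33/8380.00 = 55.83 cm; y_c = 381273.33/8380.00 = 45.50 cm.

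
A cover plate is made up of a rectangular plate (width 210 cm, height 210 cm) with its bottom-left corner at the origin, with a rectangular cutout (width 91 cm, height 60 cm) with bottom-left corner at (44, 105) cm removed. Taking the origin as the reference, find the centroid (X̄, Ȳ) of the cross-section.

X̄ = 107.19 cm, Ȳ = 100.76 cm

plate: A = 210 × 210 = 44100.00, centroid at (105.00, 105.00).
hole: A = −(91 × 60) = -5460.00, centroid at (89.50, 135.00).
ΣA = 38640.00 cm², ΣAX̄ = 4141830.00 cm³, ΣAȲ = 3893400.00 cm³.
X̄ = 4141830.00/38640.00 = 107.19 cm; Ȳ = 3893400.00/38640.00 = 100.76 cm.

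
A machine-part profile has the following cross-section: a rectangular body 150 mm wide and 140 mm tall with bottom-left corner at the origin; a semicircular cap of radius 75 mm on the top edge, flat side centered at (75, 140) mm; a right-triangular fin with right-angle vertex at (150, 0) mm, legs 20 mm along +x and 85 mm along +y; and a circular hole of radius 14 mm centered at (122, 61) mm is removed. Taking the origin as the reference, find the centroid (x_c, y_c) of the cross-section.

rectangular body: A = 150 × 140 = 21000.00, centroid at (75.00, 70.00).
semicircular top: A = ½π·75² = 8835.73, centroid at (75.00, 171.83).
triangular fin: A = ½·20·85 = 850.00, centroid at (156.67, 28.33).
hole: A = −π·14² = -615.75, centroid at (122.00, 61.00).
ΣA = 30069.98 mm²
ΣAx_c = (21000.00)(75.00) + (8835.73)(75.00) + (850.00)(156.67) + (-615.75)(122.00) = 2295724.60 mm³
ΣAy_c = (21000.00)(70.00) + (8835.73)(171.83) + (850.00)(28.33) + (-615.75)(61.00) = 2974774.56 mm³
x_c = 2295724.60 / 30069.98 = 76.35 mm
y_c = 2974774.56 / 30069.98 = 98.93 mm

x_c = 76.35 mm, y_c = 98.93 mm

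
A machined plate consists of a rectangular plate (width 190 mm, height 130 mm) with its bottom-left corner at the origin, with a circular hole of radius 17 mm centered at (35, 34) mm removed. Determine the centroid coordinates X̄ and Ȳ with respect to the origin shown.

X̄ = 97.29 mm, Ȳ = 66.18 mm

plate: A = 190 × 130 = 24700.00, centroid at (95.00, 65.00).
hole: A = −π·17² = -907.92, centroid at (35.00, 34.00).
ΣA = 23792.08 mm²
ΣAX̄ = (24700.00)(95.00) + (-907.92)(35.00) = 2314722.79 mm³
ΣAȲ = (24700.00)(65.00) + (-907.92)(34.00) = 1574630.71 mm³
X̄ = 2314722.79 / 23792.08 = 97.29 mm
Ȳ = 1574630.71 / 23792.08 = 66.18 mm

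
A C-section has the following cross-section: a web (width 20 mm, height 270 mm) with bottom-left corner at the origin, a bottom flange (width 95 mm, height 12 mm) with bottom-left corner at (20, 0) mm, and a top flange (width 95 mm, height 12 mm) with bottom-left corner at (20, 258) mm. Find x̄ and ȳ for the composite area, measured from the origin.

x̄ = 27.07 mm, ȳ = 135.00 mm

Part | A | x̄ᵢ | ȳᵢ | A·x̄ᵢ | A·ȳᵢ
web | 5400.00 | 10.00 | 135.00 | 54000.00 | 729000.00
bottom flange | 1140.00 | 67.50 | 6.00 | 76950.00 | 6840.00
top flange | 1140.00 | 67.50 | 264.00 | 76950.00 | 300960.00
Σ | 7680.00 |  |  | 207900.00 | 1036800.00
x̄ = 207900.00 / 7680.00 = 27.07 mm
ȳ = 1036800.00 / 7680.00 = 135.00 mm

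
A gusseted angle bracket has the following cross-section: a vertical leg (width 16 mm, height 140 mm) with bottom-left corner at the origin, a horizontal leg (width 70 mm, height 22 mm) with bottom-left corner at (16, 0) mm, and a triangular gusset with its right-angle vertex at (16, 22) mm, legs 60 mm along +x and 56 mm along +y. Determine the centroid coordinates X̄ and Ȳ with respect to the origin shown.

Part | A | x̄ᵢ | ȳᵢ | A·x̄ᵢ | A·ȳᵢ
vertical leg | 2240.00 | 8.00 | 70.00 | 17920.00 | 156800.00
horizontal leg | 1540.00 | 51.00 | 11.00 | 78540.00 | 16940.00
gusset | 1680.00 | 36.00 | 40.67 | 60480.00 | 68320.00
Σ | 5460.00 |  |  | 156940.00 | 242060.00
X̄ = 156940.00 / 5460.00 = 28.74 mm
Ȳ = 242060.00 / 5460.00 = 44.33 mm

X̄ = 28.74 mm, Ȳ = 44.33 mm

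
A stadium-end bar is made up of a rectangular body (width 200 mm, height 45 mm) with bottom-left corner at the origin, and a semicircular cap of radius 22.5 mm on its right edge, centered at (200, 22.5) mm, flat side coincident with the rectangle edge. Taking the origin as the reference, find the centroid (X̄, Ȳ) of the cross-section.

X̄ = 108.89 mm, Ȳ = 22.50 mm

rectangular body: A = 200 × 45 = 9000.00, centroid at (100.00, 22.50).
semicircular end: A = ½π·22.5² = 795.22, centroid at (209.55, 22.50).
ΣA = 9795.22 mm²
ΣAX̄ = (9000.00)(100.00) + (795.22)(209.55) = 1066636.88 mm³
ΣAȲ = (9000.00)(22.50) + (795.22)(22.50) = 220392.35 mm³
X̄ = 1066636.88 / 9795.22 = 108.89 mm
Ȳ = 220392.35 / 9795.22 = 22.50 mm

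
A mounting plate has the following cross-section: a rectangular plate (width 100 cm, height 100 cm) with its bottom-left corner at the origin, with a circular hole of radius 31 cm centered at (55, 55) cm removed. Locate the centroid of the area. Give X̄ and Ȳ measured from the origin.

X̄ = 47.84 cm, Ȳ = 47.84 cm

plate: A = 100 × 100 = 10000.00, centroid at (50.00, 50.00).
hole: A = −π·31² = -3019.07, centroid at (55.00, 55.00).
ΣA = 6980.93 cm², ΣAX̄ = 333951.12 cm³, ΣAȲ = 333951.12 cm³.
X̄ = 333951.12/6980.93 = 47.84 cm; Ȳ = 333951.12/6980.93 = 47.84 cm.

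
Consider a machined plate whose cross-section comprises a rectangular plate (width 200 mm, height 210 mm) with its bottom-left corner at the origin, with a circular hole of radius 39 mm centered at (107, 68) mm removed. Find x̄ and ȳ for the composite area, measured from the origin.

plate: A = 200 × 210 = 42000.00, centroid at (100.00, 105.00).
hole: A = −π·39² = -4778.36, centroid at (107.00, 68.00).
ΣA = 37221.64 mm²
ΣAx̄ = (42000.00)(100.00) + (-4778.36)(107.00) = 3688715.22 mm³
ΣAȳ = (42000.00)(105.00) + (-4778.36)(68.00) = 4085071.36 mm³
x̄ = 3688715.22 / 37221.64 = 99.10 mm
ȳ = 4085071.36 / 37221.64 = 109.75 mm

x̄ = 99.10 mm, ȳ = 109.75 mm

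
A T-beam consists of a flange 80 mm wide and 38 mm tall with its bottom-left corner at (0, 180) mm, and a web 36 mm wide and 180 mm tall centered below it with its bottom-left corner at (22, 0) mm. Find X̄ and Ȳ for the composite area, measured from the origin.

Part | A | x̄ᵢ | ȳᵢ | A·x̄ᵢ | A·ȳᵢ
web | 6480.00 | 40.00 | 90.00 | 259200.00 | 583200.00
flange | 3040.00 | 40.00 | 199.00 | 121600.00 | 604960.00
Σ | 9520.00 |  |  | 380800.00 | 1188160.00
X̄ = 380800.00 / 9520.00 = 40.00 mm
Ȳ = 1188160.00 / 9520.00 = 124.81 mm

X̄ = 40.00 mm, Ȳ = 124.81 mm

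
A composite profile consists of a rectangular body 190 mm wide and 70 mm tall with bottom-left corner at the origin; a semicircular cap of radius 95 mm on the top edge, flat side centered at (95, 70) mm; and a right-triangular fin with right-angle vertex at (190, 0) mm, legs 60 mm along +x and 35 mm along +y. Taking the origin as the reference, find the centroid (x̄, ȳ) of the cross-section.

x̄ = 99.23 mm, ȳ = 71.57 mm

Part | A | x̄ᵢ | ȳᵢ | A·x̄ᵢ | A·ȳᵢ
rectangular body | 13300.00 | 95.00 | 35.00 | 1263500.00 | 465500.00
semicircular top | 14176.44 | 95.00 | 110.32 | 1346761.50 | 1563933.91
triangular fin | 1050.00 | 210.00 | 11.67 | 220500.00 | 12250.00
Σ | 28526.44 |  |  | 2830761.50 | 2041683.91
x̄ = 2830761.50 / 28526.44 = 99.23 mm
ȳ = 2041683.91 / 28526.44 = 71.57 mm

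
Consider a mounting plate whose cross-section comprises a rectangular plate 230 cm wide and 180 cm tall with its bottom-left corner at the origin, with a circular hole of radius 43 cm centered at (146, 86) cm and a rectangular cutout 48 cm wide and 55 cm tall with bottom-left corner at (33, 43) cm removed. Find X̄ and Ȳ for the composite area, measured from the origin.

plate: A = 230 × 180 = 41400.00, centroid at (115.00, 90.00).
hole 1: A = −π·43² = -5808.80, centroid at (146.00, 86.00).
hole 2: A = −(48 × 55) = -2640.00, centroid at (57.00, 70.50).
ΣA = 32951.20 cm², ΣAX̄ = 3762434.50 cm³, ΣAȲ = 3040322.79 cm³.
X̄ = 3762434.50/32951.20 = 114.18 cm; Ȳ = 3040322.79/32951.20 = 92.27 cm.

X̄ = 114.18 cm, Ȳ = 92.27 cm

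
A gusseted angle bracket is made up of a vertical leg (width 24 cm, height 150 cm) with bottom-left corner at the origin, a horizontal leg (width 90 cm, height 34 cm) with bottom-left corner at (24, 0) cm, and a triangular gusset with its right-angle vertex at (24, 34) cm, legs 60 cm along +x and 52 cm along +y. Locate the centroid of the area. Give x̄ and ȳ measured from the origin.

vertical leg: A = 24 × 150 = 3600.00, centroid at (12.00, 75.00).
horizontal leg: A = 90 × 34 = 3060.00, centroid at (69.00, 17.00).
gusset: A = ½·60·52 = 1560.00, centroid at (44.00, 51.33).
ΣA = 8220.00 cm², ΣAx̄ = 322980.00 cm³, ΣAȳ = 402100.00 cm³.
x̄ = 322980.00/8220.00 = 39.29 cm; ȳ = 402100.00/8220.00 = 48.92 cm.

x̄ = 39.29 cm, ȳ = 48.92 cm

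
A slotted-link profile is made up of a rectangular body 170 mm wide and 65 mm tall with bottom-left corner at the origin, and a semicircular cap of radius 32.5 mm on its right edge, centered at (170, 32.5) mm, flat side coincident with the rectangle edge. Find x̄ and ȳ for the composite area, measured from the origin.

x̄ = 97.90 mm, ȳ = 32.50 mm

rectangular body: A = 170 × 65 = 11050.00, centroid at (85.00, 32.50).
semicircular end: A = ½π·32.5² = 1659.15, centroid at (183.79, 32.50).
ΣA = 12709.15 mm²
ΣAx̄ = (11050.00)(85.00) + (1659.15)(183.79) = 1244191.53 mm³
ΣAȳ = (11050.00)(32.50) + (1659.15)(32.50) = 413047.49 mm³
x̄ = 1244191.53 / 12709.15 = 97.90 mm
ȳ = 413047.49 / 12709.15 = 32.50 mm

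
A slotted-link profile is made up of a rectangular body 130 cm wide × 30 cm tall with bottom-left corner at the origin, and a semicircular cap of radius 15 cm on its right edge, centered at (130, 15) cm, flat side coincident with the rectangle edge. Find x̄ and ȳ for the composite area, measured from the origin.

x̄ = 70.93 cm, ȳ = 15.00 cm

Part | A | x̄ᵢ | ȳᵢ | A·x̄ᵢ | A·ȳᵢ
rectangular body | 3900.00 | 65.00 | 15.00 | 253500.00 | 58500.00
semicircular end | 353.43 | 136.37 | 15.00 | 48195.79 | 5301.44
Σ | 4253.43 |  |  | 301695.79 | 63801.44
x̄ = 301695.79 / 4253.43 = 70.93 cm
ȳ = 63801.44 / 4253.43 = 15.00 cm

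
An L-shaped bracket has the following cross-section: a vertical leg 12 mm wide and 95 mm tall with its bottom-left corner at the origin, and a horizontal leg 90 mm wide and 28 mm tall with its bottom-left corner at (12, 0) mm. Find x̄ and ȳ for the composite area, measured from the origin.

x̄ = 41.11 mm, ȳ = 24.43 mm

vertical leg: A = 12 × 95 = 1140.00, centroid at (6.00, 47.50).
horizontal leg: A = 90 × 28 = 2520.00, centroid at (57.00, 14.00).
ΣA = 3660.00 mm²
ΣAx̄ = (1140.00)(6.00) + (2520.00)(57.00) = 150480.00 mm³
ΣAȳ = (1140.00)(47.50) + (2520.00)(14.00) = 89430.00 mm³
x̄ = 150480.00 / 3660.00 = 41.11 mm
ȳ = 89430.00 / 3660.00 = 24.43 mm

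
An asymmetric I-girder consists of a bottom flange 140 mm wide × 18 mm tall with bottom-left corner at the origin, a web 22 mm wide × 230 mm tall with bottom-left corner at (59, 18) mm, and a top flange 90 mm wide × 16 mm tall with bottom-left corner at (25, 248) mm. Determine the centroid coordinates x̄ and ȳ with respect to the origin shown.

x̄ = 70.00 mm, ȳ = 117.99 mm

bottom flange: A = 140 × 18 = 2520.00, centroid at (70.00, 9.00).
web: A = 22 × 230 = 5060.00, centroid at (70.00, 133.00).
top flange: A = 90 × 16 = 1440.00, centroid at (70.00, 256.00).
ΣA = 9020.00 mm²
ΣAx̄ = (2520.00)(70.00) + (5060.00)(70.00) + (1440.00)(70.00) = 631400.00 mm³
ΣAȳ = (2520.00)(9.00) + (5060.00)(133.00) + (1440.00)(256.00) = 1064300.00 mm³
x̄ = 631400.00 / 9020.00 = 70.00 mm
ȳ = 1064300.00 / 9020.00 = 117.99 mm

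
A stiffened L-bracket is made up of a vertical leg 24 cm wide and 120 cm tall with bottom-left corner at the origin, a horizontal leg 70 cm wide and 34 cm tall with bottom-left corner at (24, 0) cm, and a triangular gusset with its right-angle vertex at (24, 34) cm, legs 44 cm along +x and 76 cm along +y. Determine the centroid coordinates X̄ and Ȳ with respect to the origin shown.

X̄ = 34.57 cm, Ȳ = 45.08 cm

vertical leg: A = 24 × 120 = 2880.00, centroid at (12.00, 60.00).
horizontal leg: A = 70 × 34 = 2380.00, centroid at (59.00, 17.00).
gusset: A = ½·44·76 = 1672.00, centroid at (38.67, 59.33).
ΣA = 6932.00 cm²
ΣAX̄ = (2880.00)(12.00) + (2380.00)(59.00) + (1672.00)(38.67) = 239630.67 cm³
ΣAȲ = (2880.00)(60.00) + (2380.00)(17.00) + (1672.00)(59.33) = 312465.33 cm³
X̄ = 239630.67 / 6932.00 = 34.57 cm
Ȳ = 312465.33 / 6932.00 = 45.08 cm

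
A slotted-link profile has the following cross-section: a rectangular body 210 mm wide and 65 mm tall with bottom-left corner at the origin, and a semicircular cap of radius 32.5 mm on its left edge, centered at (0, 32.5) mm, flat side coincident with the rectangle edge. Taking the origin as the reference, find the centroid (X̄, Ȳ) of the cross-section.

X̄ = 92.13 mm, Ȳ = 32.50 mm

rectangular body: A = 210 × 65 = 13650.00, centroid at (105.00, 32.50).
semicircular end: A = ½π·32.5² = 1659.15, centroid at (-13.79, 32.50).
ΣA = 15309.15 mm²
ΣAX̄ = (13650.00)(105.00) + (1659.15)(-13.79) = 1410364.58 mm³
ΣAȲ = (13650.00)(32.50) + (1659.15)(32.50) = 497547.49 mm³
X̄ = 1410364.58 / 15309.15 = 92.13 mm
Ȳ = 497547.49 / 15309.15 = 32.50 mm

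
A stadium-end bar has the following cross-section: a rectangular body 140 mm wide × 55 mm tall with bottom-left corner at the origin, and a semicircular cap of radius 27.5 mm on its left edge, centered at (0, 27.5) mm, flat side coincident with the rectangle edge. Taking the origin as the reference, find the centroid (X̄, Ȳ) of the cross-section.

Part | A | x̄ᵢ | ȳᵢ | A·x̄ᵢ | A·ȳᵢ
rectangular body | 7700.00 | 70.00 | 27.50 | 539000.00 | 211750.00
semicircular end | 1187.91 | -11.67 | 27.50 | -13864.58 | 32667.65
Σ | 8887.91 |  |  | 525135.42 | 244417.65
X̄ = 525135.42 / 8887.91 = 59.08 mm
Ȳ = 244417.65 / 8887.91 = 27.50 mm

X̄ = 59.08 mm, Ȳ = 27.50 mm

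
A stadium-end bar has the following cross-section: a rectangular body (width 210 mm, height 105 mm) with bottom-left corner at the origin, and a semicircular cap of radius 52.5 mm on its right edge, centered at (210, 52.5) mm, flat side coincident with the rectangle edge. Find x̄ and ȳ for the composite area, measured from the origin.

rectangular body: A = 210 × 105 = 22050.00, centroid at (105.00, 52.50).
semicircular end: A = ½π·52.5² = 4329.51, centroid at (232.28, 52.50).
ΣA = 26379.51 mm²
ΣAx̄ = (22050.00)(105.00) + (4329.51)(232.28) = 3320915.30 mm³
ΣAȳ = (22050.00)(52.50) + (4329.51)(52.50) = 1384924.14 mm³
x̄ = 3320915.30 / 26379.51 = 125.89 mm
ȳ = 1384924.14 / 26379.51 = 52.50 mm

x̄ = 125.89 mm, ȳ = 52.50 mm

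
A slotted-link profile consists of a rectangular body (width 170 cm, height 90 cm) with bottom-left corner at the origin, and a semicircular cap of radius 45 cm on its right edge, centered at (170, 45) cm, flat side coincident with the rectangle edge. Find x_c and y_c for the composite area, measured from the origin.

x_c = 102.92 cm, y_c = 45.00 cm

Part | A | x̄ᵢ | ȳᵢ | A·x̄ᵢ | A·ȳᵢ
rectangular body | 15300.00 | 85.00 | 45.00 | 1300500.00 | 688500.00
semicircular end | 3180.86 | 189.10 | 45.00 | 601496.64 | 143138.82
Σ | 18480.86 |  |  | 1901996.64 | 831638.82
x_c = 1901996.64 / 18480.86 = 102.92 cm
y_c = 831638.82 / 18480.86 = 45.00 cm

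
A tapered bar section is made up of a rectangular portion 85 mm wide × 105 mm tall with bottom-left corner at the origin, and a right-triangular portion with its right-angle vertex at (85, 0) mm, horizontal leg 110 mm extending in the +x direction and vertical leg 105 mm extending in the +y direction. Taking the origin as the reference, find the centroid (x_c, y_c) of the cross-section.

rectangular portion: A = 85 × 105 = 8925.00, centroid at (42.50, 52.50).
triangular portion: A = ½·110·105 = 5775.00, centroid at (121.67, 35.00).
ΣA = 14700.00 mm²
ΣAx_c = (8925.00)(42.50) + (5775.00)(121.67) = 1081937.50 mm³
ΣAy_c = (8925.00)(52.50) + (5775.00)(35.00) = 670687.50 mm³
x_c = 1081937.50 / 14700.00 = 73.60 mm
y_c = 670687.50 / 14700.00 = 45.62 mm

x_c = 73.60 mm, y_c = 45.62 mm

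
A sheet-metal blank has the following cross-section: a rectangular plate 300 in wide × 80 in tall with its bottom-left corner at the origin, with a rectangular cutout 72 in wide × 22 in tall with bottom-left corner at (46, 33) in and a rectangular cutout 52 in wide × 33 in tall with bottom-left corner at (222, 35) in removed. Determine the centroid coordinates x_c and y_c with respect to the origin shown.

x_c = 147.08 in, y_c = 38.74 in

plate: A = 300 × 80 = 24000.00, centroid at (150.00, 40.00).
hole 1: A = −(72 × 22) = -1584.00, centroid at (82.00, 44.00).
hole 2: A = −(52 × 33) = -1716.00, centroid at (248.00, 51.50).
ΣA = 20700.00 in²
ΣAx_c = (24000.00)(150.00) + (-1584.00)(82.00) + (-1716.00)(248.00) = 3044544.00 in³
ΣAy_c = (24000.00)(40.00) + (-1584.00)(44.00) + (-1716.00)(51.50) = 801930.00 in³
x_c = 3044544.00 / 20700.00 = 147.08 in
y_c = 801930.00 / 20700.00 = 38.74 in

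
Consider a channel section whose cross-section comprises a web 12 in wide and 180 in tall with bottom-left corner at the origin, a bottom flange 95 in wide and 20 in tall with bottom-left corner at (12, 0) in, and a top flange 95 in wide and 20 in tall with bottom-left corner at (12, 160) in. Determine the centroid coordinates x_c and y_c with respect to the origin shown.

Part | A | x̄ᵢ | ȳᵢ | A·x̄ᵢ | A·ȳᵢ
web | 2160.00 | 6.00 | 90.00 | 12960.00 | 194400.00
bottom flange | 1900.00 | 59.50 | 10.00 | 113050.00 | 19000.00
top flange | 1900.00 | 59.50 | 170.00 | 113050.00 | 323000.00
Σ | 5960.00 |  |  | 239060.00 | 536400.00
x_c = 239060.00 / 5960.00 = 40.11 in
y_c = 536400.00 / 5960.00 = 90.00 in

x_c = 40.11 in, y_c = 90.00 in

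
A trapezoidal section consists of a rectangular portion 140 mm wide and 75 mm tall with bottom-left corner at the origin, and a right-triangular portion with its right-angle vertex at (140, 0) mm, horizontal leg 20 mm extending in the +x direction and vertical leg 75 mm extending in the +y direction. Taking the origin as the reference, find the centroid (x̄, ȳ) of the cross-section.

Part | A | x̄ᵢ | ȳᵢ | A·x̄ᵢ | A·ȳᵢ
rectangular portion | 10500.00 | 70.00 | 37.50 | 735000.00 | 393750.00
triangular portion | 750.00 | 146.67 | 25.00 | 110000.00 | 18750.00
Σ | 11250.00 |  |  | 845000.00 | 412500.00
x̄ = 845000.00 / 11250.00 = 75.11 mm
ȳ = 412500.00 / 11250.00 = 36.67 mm

x̄ = 75.11 mm, ȳ = 36.67 mm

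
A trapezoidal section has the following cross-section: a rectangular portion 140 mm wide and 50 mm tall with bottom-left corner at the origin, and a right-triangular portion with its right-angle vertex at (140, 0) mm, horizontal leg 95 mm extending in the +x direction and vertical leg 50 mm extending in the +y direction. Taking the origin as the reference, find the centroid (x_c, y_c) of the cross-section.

rectangular portion: A = 140 × 50 = 7000.00, centroid at (70.00, 25.00).
triangular portion: A = ½·95·50 = 2375.00, centroid at (171.67, 16.67).
ΣA = 9375.00 mm², ΣAx_c = 897708.33 mm³, ΣAy_c = 214583.33 mm³.
x_c = 897708.33/9375.00 = 95.76 mm; y_c = 214583.33/9375.00 = 22.89 mm.

x_c = 95.76 mm, y_c = 22.89 mm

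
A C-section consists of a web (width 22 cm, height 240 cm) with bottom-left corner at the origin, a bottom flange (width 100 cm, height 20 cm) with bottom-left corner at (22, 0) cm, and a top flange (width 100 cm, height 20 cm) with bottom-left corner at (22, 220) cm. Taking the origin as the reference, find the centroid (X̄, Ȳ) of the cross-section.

web: A = 22 × 240 = 5280.00, centroid at (11.00, 120.00).
bottom flange: A = 100 × 20 = 2000.00, centroid at (72.00, 10.00).
top flange: A = 100 × 20 = 2000.00, centroid at (72.00, 230.00).
ΣA = 9280.00 cm², ΣAX̄ = 346080.00 cm³, ΣAȲ = 1113600.00 cm³.
X̄ = 346080.00/9280.00 = 37.29 cm; Ȳ = 1113600.00/9280.00 = 120.00 cm.

X̄ = 37.29 cm, Ȳ = 120.00 cm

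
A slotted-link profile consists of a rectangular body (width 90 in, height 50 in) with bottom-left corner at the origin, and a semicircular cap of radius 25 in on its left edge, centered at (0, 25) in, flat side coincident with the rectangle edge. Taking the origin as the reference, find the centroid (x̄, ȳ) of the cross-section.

x̄ = 35.04 in, ȳ = 25.00 in

rectangular body: A = 90 × 50 = 4500.00, centroid at (45.00, 25.00).
semicircular end: A = ½π·25² = 981.75, centroid at (-10.61, 25.00).
ΣA = 5481.75 in²
ΣAx̄ = (4500.00)(45.00) + (981.75)(-10.61) = 192083.33 in³
ΣAȳ = (4500.00)(25.00) + (981.75)(25.00) = 137043.69 in³
x̄ = 192083.33 / 5481.75 = 35.04 in
ȳ = 137043.69 / 5481.75 = 25.00 in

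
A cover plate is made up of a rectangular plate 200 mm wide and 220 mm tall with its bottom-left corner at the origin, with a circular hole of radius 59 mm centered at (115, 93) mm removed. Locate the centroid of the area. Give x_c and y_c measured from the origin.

x_c = 95.04 mm, y_c = 115.62 mm

Part | A | x̄ᵢ | ȳᵢ | A·x̄ᵢ | A·ȳᵢ
plate | 44000.00 | 100.00 | 110.00 | 4400000.00 | 4840000.00
hole | -10935.88 | 115.00 | 93.00 | -1257626.66 | -1017037.21
Σ | 33064.12 |  |  | 3142373.34 | 3822962.79
x_c = 3142373.34 / 33064.12 = 95.04 mm
y_c = 3822962.79 / 33064.12 = 115.62 mm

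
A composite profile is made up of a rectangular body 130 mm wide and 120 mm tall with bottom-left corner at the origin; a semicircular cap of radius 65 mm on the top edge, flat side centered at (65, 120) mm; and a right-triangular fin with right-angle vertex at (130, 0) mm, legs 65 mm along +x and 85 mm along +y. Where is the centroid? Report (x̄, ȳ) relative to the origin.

x̄ = 74.58 mm, ȳ = 79.75 mm

rectangular body: A = 130 × 120 = 15600.00, centroid at (65.00, 60.00).
semicircular top: A = ½π·65² = 6636.61, centroid at (65.00, 147.59).
triangular fin: A = ½·65·85 = 2762.50, centroid at (151.67, 28.33).
ΣA = 24999.11 mm², ΣAx̄ = 1864359.11 mm³, ΣAȳ = 1993747.90 mm³.
x̄ = 1864359.11/24999.11 = 74.58 mm; ȳ = 1993747.90/24999.11 = 79.75 mm.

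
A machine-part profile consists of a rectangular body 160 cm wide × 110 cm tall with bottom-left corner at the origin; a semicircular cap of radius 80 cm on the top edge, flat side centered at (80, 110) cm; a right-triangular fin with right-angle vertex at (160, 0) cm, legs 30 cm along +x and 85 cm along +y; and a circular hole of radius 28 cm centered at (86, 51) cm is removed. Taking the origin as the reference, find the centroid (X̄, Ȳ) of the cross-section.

X̄ = 83.78 cm, Ȳ = 87.88 cm

rectangular body: A = 160 × 110 = 17600.00, centroid at (80.00, 55.00).
semicircular top: A = ½π·80² = 10053.10, centroid at (80.00, 143.95).
triangular fin: A = ½·30·85 = 1275.00, centroid at (170.00, 28.33).
hole: A = −π·28² = -2463.01, centroid at (86.00, 51.00).
ΣA = 26465.09 cm²
ΣAX̄ = (17600.00)(80.00) + (10053.10)(80.00) + (1275.00)(170.00) + (-2463.01)(86.00) = 2217178.98 cm³
ΣAȲ = (17600.00)(55.00) + (10053.10)(143.95) + (1275.00)(28.33) + (-2463.01)(51.00) = 2325685.51 cm³
X̄ = 2217178.98 / 26465.09 = 83.78 cm
Ȳ = 2325685.51 / 26465.09 = 87.88 cm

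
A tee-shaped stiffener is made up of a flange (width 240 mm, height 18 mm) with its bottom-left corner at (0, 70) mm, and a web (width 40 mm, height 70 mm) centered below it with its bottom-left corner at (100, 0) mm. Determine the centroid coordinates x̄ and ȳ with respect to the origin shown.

x̄ = 120.00 mm, ȳ = 61.70 mm

web: A = 40 × 70 = 2800.00, centroid at (120.00, 35.00).
flange: A = 240 × 18 = 4320.00, centroid at (120.00, 79.00).
ΣA = 7120.00 mm², ΣAx̄ = 854400.00 mm³, ΣAȳ = 439280.00 mm³.
x̄ = 854400.00/7120.00 = 120.00 mm; ȳ = 439280.00/7120.00 = 61.70 mm.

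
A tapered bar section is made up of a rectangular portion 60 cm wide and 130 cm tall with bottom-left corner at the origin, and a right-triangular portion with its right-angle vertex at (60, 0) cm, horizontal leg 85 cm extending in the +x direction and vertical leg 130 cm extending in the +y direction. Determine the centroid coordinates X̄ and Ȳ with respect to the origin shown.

rectangular portion: A = 60 × 130 = 7800.00, centroid at (30.00, 65.00).
triangular portion: A = ½·85·130 = 5525.00, centroid at (88.33, 43.33).
ΣA = 13325.00 cm², ΣAX̄ = 722041.67 cm³, ΣAȲ = 746416.67 cm³.
X̄ = 722041.67/13325.00 = 54.19 cm; Ȳ = 746416.67/13325.00 = 56.02 cm.

X̄ = 54.19 cm, Ȳ = 56.02 cm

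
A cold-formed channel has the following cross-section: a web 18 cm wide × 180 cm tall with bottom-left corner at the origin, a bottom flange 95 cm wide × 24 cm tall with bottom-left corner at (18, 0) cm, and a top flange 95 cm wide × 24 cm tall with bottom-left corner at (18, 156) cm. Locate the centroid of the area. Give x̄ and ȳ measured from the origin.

x̄ = 42.03 cm, ȳ = 90.00 cm

web: A = 18 × 180 = 3240.00, centroid at (9.00, 90.00).
bottom flange: A = 95 × 24 = 2280.00, centroid at (65.50, 12.00).
top flange: A = 95 × 24 = 2280.00, centroid at (65.50, 168.00).
ΣA = 7800.00 cm², ΣAx̄ = 327840.00 cm³, ΣAȳ = 702000.00 cm³.
x̄ = 327840.00/7800.00 = 42.03 cm; ȳ = 702000.00/7800.00 = 90.00 cm.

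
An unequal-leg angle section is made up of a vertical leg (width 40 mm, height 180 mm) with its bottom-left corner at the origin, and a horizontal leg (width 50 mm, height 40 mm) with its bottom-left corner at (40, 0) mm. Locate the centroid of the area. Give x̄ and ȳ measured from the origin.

vertical leg: A = 40 × 180 = 7200.00, centroid at (20.00, 90.00).
horizontal leg: A = 50 × 40 = 2000.00, centroid at (65.00, 20.00).
ΣA = 9200.00 mm²
ΣAx̄ = (7200.00)(20.00) + (2000.00)(65.00) = 274000.00 mm³
ΣAȳ = (7200.00)(90.00) + (2000.00)(20.00) = 688000.00 mm³
x̄ = 274000.00 / 9200.00 = 29.78 mm
ȳ = 688000.00 / 9200.00 = 74.78 mm

x̄ = 29.78 mm, ȳ = 74.78 mm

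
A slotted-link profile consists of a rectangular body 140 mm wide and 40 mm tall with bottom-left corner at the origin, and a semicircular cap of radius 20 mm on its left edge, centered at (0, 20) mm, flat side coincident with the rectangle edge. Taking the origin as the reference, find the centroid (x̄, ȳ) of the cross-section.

rectangular body: A = 140 × 40 = 5600.00, centroid at (70.00, 20.00).
semicircular end: A = ½π·20² = 628.32, centroid at (-8.49, 20.00).
ΣA = 6228.32 mm², ΣAx̄ = 386666.67 mm³, ΣAȳ = 124566.37 mm³.
x̄ = 386666.67/6228.32 = 62.08 mm; ȳ = 124566.37/6228.32 = 20.00 mm.

x̄ = 62.08 mm, ȳ = 20.00 mm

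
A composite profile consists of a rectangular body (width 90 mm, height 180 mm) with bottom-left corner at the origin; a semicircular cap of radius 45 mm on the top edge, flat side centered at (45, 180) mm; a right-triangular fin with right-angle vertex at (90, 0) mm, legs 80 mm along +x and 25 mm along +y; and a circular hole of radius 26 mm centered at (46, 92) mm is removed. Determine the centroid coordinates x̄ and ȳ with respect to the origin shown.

x̄ = 48.81 mm, ȳ = 104.30 mm

Part | A | x̄ᵢ | ȳᵢ | A·x̄ᵢ | A·ȳᵢ
rectangular body | 16200.00 | 45.00 | 90.00 | 729000.00 | 1458000.00
semicircular top | 3180.86 | 45.00 | 199.10 | 143138.82 | 633305.26
triangular fin | 1000.00 | 116.67 | 8.33 | 116666.67 | 8333.33
hole | -2123.72 | 46.00 | 92.00 | -97690.97 | -195381.93
Σ | 18257.15 |  |  | 891114.52 | 1904256.66
x̄ = 891114.52 / 18257.15 = 48.81 mm
ȳ = 1904256.66 / 18257.15 = 104.30 mm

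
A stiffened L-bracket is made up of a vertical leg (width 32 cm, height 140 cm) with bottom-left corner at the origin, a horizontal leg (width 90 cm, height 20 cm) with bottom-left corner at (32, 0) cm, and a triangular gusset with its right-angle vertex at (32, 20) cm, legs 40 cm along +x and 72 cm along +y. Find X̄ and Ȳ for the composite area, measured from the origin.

vertical leg: A = 32 × 140 = 4480.00, centroid at (16.00, 70.00).
horizontal leg: A = 90 × 20 = 1800.00, centroid at (77.00, 10.00).
gusset: A = ½·40·72 = 1440.00, centroid at (45.33, 44.00).
ΣA = 7720.00 cm²
ΣAX̄ = (4480.00)(16.00) + (1800.00)(77.00) + (1440.00)(45.33) = 275560.00 cm³
ΣAȲ = (4480.00)(70.00) + (1800.00)(10.00) + (1440.00)(44.00) = 394960.00 cm³
X̄ = 275560.00 / 7720.00 = 35.69 cm
Ȳ = 394960.00 / 7720.00 = 51.16 cm

X̄ = 35.69 cm, Ȳ = 51.16 cm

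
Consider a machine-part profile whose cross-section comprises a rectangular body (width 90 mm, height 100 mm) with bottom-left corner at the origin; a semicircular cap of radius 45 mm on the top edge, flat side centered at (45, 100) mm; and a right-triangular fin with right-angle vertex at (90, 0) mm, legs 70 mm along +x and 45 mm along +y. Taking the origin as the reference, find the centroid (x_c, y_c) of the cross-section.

rectangular body: A = 90 × 100 = 9000.00, centroid at (45.00, 50.00).
semicircular top: A = ½π·45² = 3180.86, centroid at (45.00, 119.10).
triangular fin: A = ½·70·45 = 1575.00, centroid at (113.33, 15.00).
ΣA = 13755.86 mm², ΣAx_c = 726638.82 mm³, ΣAy_c = 852461.26 mm³.
x_c = 726638.82/13755.86 = 52.82 mm; y_c = 852461.26/13755.86 = 61.97 mm.

x_c = 52.82 mm, y_c = 61.97 mm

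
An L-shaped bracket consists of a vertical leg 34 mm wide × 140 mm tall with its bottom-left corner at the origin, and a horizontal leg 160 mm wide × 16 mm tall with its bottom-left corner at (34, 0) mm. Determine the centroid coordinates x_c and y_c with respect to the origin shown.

Part | A | x̄ᵢ | ȳᵢ | A·x̄ᵢ | A·ȳᵢ
vertical leg | 4760.00 | 17.00 | 70.00 | 80920.00 | 333200.00
horizontal leg | 2560.00 | 114.00 | 8.00 | 291840.00 | 20480.00
Σ | 7320.00 |  |  | 372760.00 | 353680.00
x_c = 372760.00 / 7320.00 = 50.92 mm
y_c = 353680.00 / 7320.00 = 48.32 mm

x_c = 50.92 mm, y_c = 48.32 mm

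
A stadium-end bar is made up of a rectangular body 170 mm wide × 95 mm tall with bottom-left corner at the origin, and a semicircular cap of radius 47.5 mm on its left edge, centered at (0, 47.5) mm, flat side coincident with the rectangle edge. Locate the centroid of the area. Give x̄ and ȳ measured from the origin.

x̄ = 66.08 mm, ȳ = 47.50 mm

rectangular body: A = 170 × 95 = 16150.00, centroid at (85.00, 47.50).
semicircular end: A = ½π·47.5² = 3544.11, centroid at (-20.16, 47.50).
ΣA = 19694.11 mm²
ΣAx̄ = (16150.00)(85.00) + (3544.11)(-20.16) = 1301302.08 mm³
ΣAȳ = (16150.00)(47.50) + (3544.11)(47.50) = 935470.19 mm³
x̄ = 1301302.08 / 19694.11 = 66.08 mm
ȳ = 935470.19 / 19694.11 = 47.50 mm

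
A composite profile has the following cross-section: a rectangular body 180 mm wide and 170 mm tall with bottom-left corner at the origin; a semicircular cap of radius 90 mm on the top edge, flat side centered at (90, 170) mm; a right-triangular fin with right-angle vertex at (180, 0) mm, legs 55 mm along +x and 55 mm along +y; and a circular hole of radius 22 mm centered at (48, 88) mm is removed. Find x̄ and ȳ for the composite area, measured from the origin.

x̄ = 95.26 mm, ȳ = 118.75 mm

rectangular body: A = 180 × 170 = 30600.00, centroid at (90.00, 85.00).
semicircular top: A = ½π·90² = 12723.45, centroid at (90.00, 208.20).
triangular fin: A = ½·55·55 = 1512.50, centroid at (198.33, 18.33).
hole: A = −π·22² = -1520.53, centroid at (48.00, 88.00).
ΣA = 43315.42 mm²
ΣAx̄ = (30600.00)(90.00) + (12723.45)(90.00) + (1512.50)(198.33) + (-1520.53)(48.00) = 4126104.21 mm³
ΣAȳ = (30600.00)(85.00) + (12723.45)(208.20) + (1512.50)(18.33) + (-1520.53)(88.00) = 5143908.99 mm³
x̄ = 4126104.21 / 43315.42 = 95.26 mm
ȳ = 5143908.99 / 43315.42 = 118.75 mm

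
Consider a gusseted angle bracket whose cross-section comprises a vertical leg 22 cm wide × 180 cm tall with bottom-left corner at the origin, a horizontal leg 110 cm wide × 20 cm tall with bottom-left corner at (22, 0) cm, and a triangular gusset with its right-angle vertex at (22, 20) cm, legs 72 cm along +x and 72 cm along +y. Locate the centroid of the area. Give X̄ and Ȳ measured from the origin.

vertical leg: A = 22 × 180 = 3960.00, centroid at (11.00, 90.00).
horizontal leg: A = 110 × 20 = 2200.00, centroid at (77.00, 10.00).
gusset: A = ½·72·72 = 2592.00, centroid at (46.00, 44.00).
ΣA = 8752.00 cm²
ΣAX̄ = (3960.00)(11.00) + (2200.00)(77.00) + (2592.00)(46.00) = 332192.00 cm³
ΣAȲ = (3960.00)(90.00) + (2200.00)(10.00) + (2592.00)(44.00) = 492448.00 cm³
X̄ = 332192.00 / 8752.00 = 37.96 cm
Ȳ = 492448.00 / 8752.00 = 56.27 cm

X̄ = 37.96 cm, Ȳ = 56.27 cm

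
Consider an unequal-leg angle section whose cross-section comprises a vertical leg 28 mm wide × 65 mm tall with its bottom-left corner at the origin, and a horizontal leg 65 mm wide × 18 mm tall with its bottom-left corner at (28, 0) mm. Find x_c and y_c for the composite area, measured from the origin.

vertical leg: A = 28 × 65 = 1820.00, centroid at (14.00, 32.50).
horizontal leg: A = 65 × 18 = 1170.00, centroid at (60.50, 9.00).
ΣA = 2990.00 mm²
ΣAx_c = (1820.00)(14.00) + (1170.00)(60.50) = 96265.00 mm³
ΣAy_c = (1820.00)(32.50) + (1170.00)(9.00) = 69680.00 mm³
x_c = 96265.00 / 2990.00 = 32.20 mm
y_c = 69680.00 / 2990.00 = 23.30 mm

x_c = 32.20 mm, y_c = 23.30 mm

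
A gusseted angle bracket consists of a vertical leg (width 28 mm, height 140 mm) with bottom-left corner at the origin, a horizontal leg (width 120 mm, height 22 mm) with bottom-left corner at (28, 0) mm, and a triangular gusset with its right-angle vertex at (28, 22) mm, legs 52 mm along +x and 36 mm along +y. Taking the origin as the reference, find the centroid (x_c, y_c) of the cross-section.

x_c = 43.97 mm, y_c = 44.73 mm

vertical leg: A = 28 × 140 = 3920.00, centroid at (14.00, 70.00).
horizontal leg: A = 120 × 22 = 2640.00, centroid at (88.00, 11.00).
gusset: A = ½·52·36 = 936.00, centroid at (45.33, 34.00).
ΣA = 7496.00 mm²
ΣAx_c = (3920.00)(14.00) + (2640.00)(88.00) + (936.00)(45.33) = 329632.00 mm³
ΣAy_c = (3920.00)(70.00) + (2640.00)(11.00) + (936.00)(34.00) = 335264.00 mm³
x_c = 329632.00 / 7496.00 = 43.97 mm
y_c = 335264.00 / 7496.00 = 44.73 mm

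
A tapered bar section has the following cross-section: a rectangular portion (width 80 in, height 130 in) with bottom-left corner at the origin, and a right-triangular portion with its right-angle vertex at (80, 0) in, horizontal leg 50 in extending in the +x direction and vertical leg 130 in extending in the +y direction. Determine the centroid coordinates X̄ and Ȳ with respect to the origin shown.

rectangular portion: A = 80 × 130 = 10400.00, centroid at (40.00, 65.00).
triangular portion: A = ½·50·130 = 3250.00, centroid at (96.67, 43.33).
ΣA = 13650.00 in², ΣAX̄ = 730166.67 in³, ΣAȲ = 816833.33 in³.
X̄ = 730166.67/13650.00 = 53.49 in; Ȳ = 816833.33/13650.00 = 59.84 in.

X̄ = 53.49 in, Ȳ = 59.84 in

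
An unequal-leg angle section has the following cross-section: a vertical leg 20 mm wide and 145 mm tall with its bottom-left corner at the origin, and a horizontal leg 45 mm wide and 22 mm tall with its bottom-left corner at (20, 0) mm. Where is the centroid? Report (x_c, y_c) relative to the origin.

x_c = 18.27 mm, y_c = 56.85 mm

Part | A | x̄ᵢ | ȳᵢ | A·x̄ᵢ | A·ȳᵢ
vertical leg | 2900.00 | 10.00 | 72.50 | 29000.00 | 210250.00
horizontal leg | 990.00 | 42.50 | 11.00 | 42075.00 | 10890.00
Σ | 3890.00 |  |  | 71075.00 | 221140.00
x_c = 71075.00 / 3890.00 = 18.27 mm
y_c = 221140.00 / 3890.00 = 56.85 mm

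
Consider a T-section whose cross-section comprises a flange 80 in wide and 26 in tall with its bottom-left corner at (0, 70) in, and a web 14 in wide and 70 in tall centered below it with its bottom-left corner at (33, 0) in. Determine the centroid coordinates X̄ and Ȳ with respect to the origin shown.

web: A = 14 × 70 = 980.00, centroid at (40.00, 35.00).
flange: A = 80 × 26 = 2080.00, centroid at (40.00, 83.00).
ΣA = 3060.00 in²
ΣAX̄ = (980.00)(40.00) + (2080.00)(40.00) = 122400.00 in³
ΣAȲ = (980.00)(35.00) + (2080.00)(83.00) = 206940.00 in³
X̄ = 122400.00 / 3060.00 = 40.00 in
Ȳ = 206940.00 / 3060.00 = 67.63 in

X̄ = 40.00 in, Ȳ = 67.63 in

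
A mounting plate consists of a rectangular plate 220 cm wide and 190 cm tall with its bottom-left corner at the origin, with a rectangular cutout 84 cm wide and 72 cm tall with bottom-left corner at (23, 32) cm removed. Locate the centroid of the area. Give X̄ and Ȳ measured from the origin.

Part | A | x̄ᵢ | ȳᵢ | A·x̄ᵢ | A·ȳᵢ
plate | 41800.00 | 110.00 | 95.00 | 4598000.00 | 3971000.00
hole | -6048.00 | 65.00 | 68.00 | -393120.00 | -411264.00
Σ | 35752.00 |  |  | 4204880.00 | 3559736.00
X̄ = 4204880.00 / 35752.00 = 117.61 cm
Ȳ = 3559736.00 / 35752.00 = 99.57 cm

X̄ = 117.61 cm, Ȳ = 99.57 cm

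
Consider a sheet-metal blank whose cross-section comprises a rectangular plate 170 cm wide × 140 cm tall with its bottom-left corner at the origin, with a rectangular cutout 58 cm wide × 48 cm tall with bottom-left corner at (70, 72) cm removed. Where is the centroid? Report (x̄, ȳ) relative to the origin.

x̄ = 83.15 cm, ȳ = 66.56 cm

plate: A = 170 × 140 = 23800.00, centroid at (85.00, 70.00).
hole: A = −(58 × 48) = -2784.00, centroid at (99.00, 96.00).
ΣA = 21016.00 cm², ΣAx̄ = 1747384.00 cm³, ΣAȳ = 1398736.00 cm³.
x̄ = 1747384.00/21016.00 = 83.15 cm; ȳ = 1398736.00/21016.00 = 66.56 cm.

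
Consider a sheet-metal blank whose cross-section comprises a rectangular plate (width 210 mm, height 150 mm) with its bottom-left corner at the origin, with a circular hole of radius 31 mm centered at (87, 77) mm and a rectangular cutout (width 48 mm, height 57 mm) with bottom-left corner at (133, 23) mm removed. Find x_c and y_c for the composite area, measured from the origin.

x_c = 101.58 mm, y_c = 77.26 mm

plate: A = 210 × 150 = 31500.00, centroid at (105.00, 75.00).
hole 1: A = −π·31² = -3019.07, centroid at (87.00, 77.00).
hole 2: A = −(48 × 57) = -2736.00, centroid at (157.00, 51.50).
ΣA = 25744.93 mm²
ΣAx_c = (31500.00)(105.00) + (-3019.07)(87.00) + (-2736.00)(157.00) = 2615288.86 mm³
ΣAy_c = (31500.00)(75.00) + (-3019.07)(77.00) + (-2736.00)(51.50) = 1989127.57 mm³
x_c = 2615288.86 / 25744.93 = 101.58 mm
y_c = 1989127.57 / 25744.93 = 77.26 mm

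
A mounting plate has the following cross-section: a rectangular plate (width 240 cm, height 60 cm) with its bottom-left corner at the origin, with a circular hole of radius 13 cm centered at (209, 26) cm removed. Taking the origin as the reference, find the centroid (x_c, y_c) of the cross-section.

x_c = 116.59 cm, y_c = 30.15 cm

plate: A = 240 × 60 = 14400.00, centroid at (120.00, 30.00).
hole: A = −π·13² = -530.93, centroid at (209.00, 26.00).
ΣA = 13869.07 cm²
ΣAx_c = (14400.00)(120.00) + (-530.93)(209.00) = 1617035.81 cm³
ΣAy_c = (14400.00)(30.00) + (-530.93)(26.00) = 418195.84 cm³
x_c = 1617035.81 / 13869.07 = 116.59 cm
y_c = 418195.84 / 13869.07 = 30.15 cm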